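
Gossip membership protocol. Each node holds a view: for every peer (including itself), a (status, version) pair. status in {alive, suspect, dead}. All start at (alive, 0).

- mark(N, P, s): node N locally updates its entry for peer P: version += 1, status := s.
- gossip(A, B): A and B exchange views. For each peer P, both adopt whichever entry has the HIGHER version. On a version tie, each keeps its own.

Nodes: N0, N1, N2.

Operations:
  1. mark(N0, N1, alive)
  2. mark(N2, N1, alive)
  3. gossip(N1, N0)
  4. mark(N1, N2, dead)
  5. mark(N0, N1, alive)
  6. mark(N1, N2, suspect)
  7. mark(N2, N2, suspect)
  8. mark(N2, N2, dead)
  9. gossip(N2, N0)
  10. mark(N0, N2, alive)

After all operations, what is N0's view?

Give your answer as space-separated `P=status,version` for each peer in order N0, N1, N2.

Answer: N0=alive,0 N1=alive,2 N2=alive,3

Derivation:
Op 1: N0 marks N1=alive -> (alive,v1)
Op 2: N2 marks N1=alive -> (alive,v1)
Op 3: gossip N1<->N0 -> N1.N0=(alive,v0) N1.N1=(alive,v1) N1.N2=(alive,v0) | N0.N0=(alive,v0) N0.N1=(alive,v1) N0.N2=(alive,v0)
Op 4: N1 marks N2=dead -> (dead,v1)
Op 5: N0 marks N1=alive -> (alive,v2)
Op 6: N1 marks N2=suspect -> (suspect,v2)
Op 7: N2 marks N2=suspect -> (suspect,v1)
Op 8: N2 marks N2=dead -> (dead,v2)
Op 9: gossip N2<->N0 -> N2.N0=(alive,v0) N2.N1=(alive,v2) N2.N2=(dead,v2) | N0.N0=(alive,v0) N0.N1=(alive,v2) N0.N2=(dead,v2)
Op 10: N0 marks N2=alive -> (alive,v3)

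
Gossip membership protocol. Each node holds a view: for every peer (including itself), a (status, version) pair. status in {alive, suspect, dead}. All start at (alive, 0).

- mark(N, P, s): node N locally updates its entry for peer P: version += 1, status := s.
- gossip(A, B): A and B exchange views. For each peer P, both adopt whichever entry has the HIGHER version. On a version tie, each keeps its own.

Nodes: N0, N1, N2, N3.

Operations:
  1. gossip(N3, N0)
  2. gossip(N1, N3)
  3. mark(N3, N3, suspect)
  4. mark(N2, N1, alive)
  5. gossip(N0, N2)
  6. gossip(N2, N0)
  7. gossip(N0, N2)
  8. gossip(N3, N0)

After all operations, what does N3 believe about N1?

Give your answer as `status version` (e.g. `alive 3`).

Answer: alive 1

Derivation:
Op 1: gossip N3<->N0 -> N3.N0=(alive,v0) N3.N1=(alive,v0) N3.N2=(alive,v0) N3.N3=(alive,v0) | N0.N0=(alive,v0) N0.N1=(alive,v0) N0.N2=(alive,v0) N0.N3=(alive,v0)
Op 2: gossip N1<->N3 -> N1.N0=(alive,v0) N1.N1=(alive,v0) N1.N2=(alive,v0) N1.N3=(alive,v0) | N3.N0=(alive,v0) N3.N1=(alive,v0) N3.N2=(alive,v0) N3.N3=(alive,v0)
Op 3: N3 marks N3=suspect -> (suspect,v1)
Op 4: N2 marks N1=alive -> (alive,v1)
Op 5: gossip N0<->N2 -> N0.N0=(alive,v0) N0.N1=(alive,v1) N0.N2=(alive,v0) N0.N3=(alive,v0) | N2.N0=(alive,v0) N2.N1=(alive,v1) N2.N2=(alive,v0) N2.N3=(alive,v0)
Op 6: gossip N2<->N0 -> N2.N0=(alive,v0) N2.N1=(alive,v1) N2.N2=(alive,v0) N2.N3=(alive,v0) | N0.N0=(alive,v0) N0.N1=(alive,v1) N0.N2=(alive,v0) N0.N3=(alive,v0)
Op 7: gossip N0<->N2 -> N0.N0=(alive,v0) N0.N1=(alive,v1) N0.N2=(alive,v0) N0.N3=(alive,v0) | N2.N0=(alive,v0) N2.N1=(alive,v1) N2.N2=(alive,v0) N2.N3=(alive,v0)
Op 8: gossip N3<->N0 -> N3.N0=(alive,v0) N3.N1=(alive,v1) N3.N2=(alive,v0) N3.N3=(suspect,v1) | N0.N0=(alive,v0) N0.N1=(alive,v1) N0.N2=(alive,v0) N0.N3=(suspect,v1)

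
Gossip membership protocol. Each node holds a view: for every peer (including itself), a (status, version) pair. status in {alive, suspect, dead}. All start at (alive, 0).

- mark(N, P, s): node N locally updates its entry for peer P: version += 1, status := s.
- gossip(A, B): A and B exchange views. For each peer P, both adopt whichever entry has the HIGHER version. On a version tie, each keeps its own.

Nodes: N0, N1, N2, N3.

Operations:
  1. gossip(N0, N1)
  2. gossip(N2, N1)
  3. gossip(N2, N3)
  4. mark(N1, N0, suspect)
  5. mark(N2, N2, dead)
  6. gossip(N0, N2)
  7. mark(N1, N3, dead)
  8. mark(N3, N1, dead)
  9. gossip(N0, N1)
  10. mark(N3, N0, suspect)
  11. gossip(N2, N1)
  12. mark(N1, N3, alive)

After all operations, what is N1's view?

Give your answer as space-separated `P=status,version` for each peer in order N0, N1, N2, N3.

Op 1: gossip N0<->N1 -> N0.N0=(alive,v0) N0.N1=(alive,v0) N0.N2=(alive,v0) N0.N3=(alive,v0) | N1.N0=(alive,v0) N1.N1=(alive,v0) N1.N2=(alive,v0) N1.N3=(alive,v0)
Op 2: gossip N2<->N1 -> N2.N0=(alive,v0) N2.N1=(alive,v0) N2.N2=(alive,v0) N2.N3=(alive,v0) | N1.N0=(alive,v0) N1.N1=(alive,v0) N1.N2=(alive,v0) N1.N3=(alive,v0)
Op 3: gossip N2<->N3 -> N2.N0=(alive,v0) N2.N1=(alive,v0) N2.N2=(alive,v0) N2.N3=(alive,v0) | N3.N0=(alive,v0) N3.N1=(alive,v0) N3.N2=(alive,v0) N3.N3=(alive,v0)
Op 4: N1 marks N0=suspect -> (suspect,v1)
Op 5: N2 marks N2=dead -> (dead,v1)
Op 6: gossip N0<->N2 -> N0.N0=(alive,v0) N0.N1=(alive,v0) N0.N2=(dead,v1) N0.N3=(alive,v0) | N2.N0=(alive,v0) N2.N1=(alive,v0) N2.N2=(dead,v1) N2.N3=(alive,v0)
Op 7: N1 marks N3=dead -> (dead,v1)
Op 8: N3 marks N1=dead -> (dead,v1)
Op 9: gossip N0<->N1 -> N0.N0=(suspect,v1) N0.N1=(alive,v0) N0.N2=(dead,v1) N0.N3=(dead,v1) | N1.N0=(suspect,v1) N1.N1=(alive,v0) N1.N2=(dead,v1) N1.N3=(dead,v1)
Op 10: N3 marks N0=suspect -> (suspect,v1)
Op 11: gossip N2<->N1 -> N2.N0=(suspect,v1) N2.N1=(alive,v0) N2.N2=(dead,v1) N2.N3=(dead,v1) | N1.N0=(suspect,v1) N1.N1=(alive,v0) N1.N2=(dead,v1) N1.N3=(dead,v1)
Op 12: N1 marks N3=alive -> (alive,v2)

Answer: N0=suspect,1 N1=alive,0 N2=dead,1 N3=alive,2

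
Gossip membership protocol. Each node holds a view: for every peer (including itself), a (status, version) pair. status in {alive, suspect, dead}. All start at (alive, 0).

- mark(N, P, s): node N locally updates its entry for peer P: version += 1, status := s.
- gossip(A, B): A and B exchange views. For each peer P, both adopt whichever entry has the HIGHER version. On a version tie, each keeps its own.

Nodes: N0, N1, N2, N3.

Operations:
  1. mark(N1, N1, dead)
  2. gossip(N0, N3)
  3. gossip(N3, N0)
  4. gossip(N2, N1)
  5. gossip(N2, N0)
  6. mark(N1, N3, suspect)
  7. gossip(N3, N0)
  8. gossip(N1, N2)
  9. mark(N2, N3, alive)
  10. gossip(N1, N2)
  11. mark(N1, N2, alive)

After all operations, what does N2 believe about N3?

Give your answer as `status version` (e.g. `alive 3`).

Op 1: N1 marks N1=dead -> (dead,v1)
Op 2: gossip N0<->N3 -> N0.N0=(alive,v0) N0.N1=(alive,v0) N0.N2=(alive,v0) N0.N3=(alive,v0) | N3.N0=(alive,v0) N3.N1=(alive,v0) N3.N2=(alive,v0) N3.N3=(alive,v0)
Op 3: gossip N3<->N0 -> N3.N0=(alive,v0) N3.N1=(alive,v0) N3.N2=(alive,v0) N3.N3=(alive,v0) | N0.N0=(alive,v0) N0.N1=(alive,v0) N0.N2=(alive,v0) N0.N3=(alive,v0)
Op 4: gossip N2<->N1 -> N2.N0=(alive,v0) N2.N1=(dead,v1) N2.N2=(alive,v0) N2.N3=(alive,v0) | N1.N0=(alive,v0) N1.N1=(dead,v1) N1.N2=(alive,v0) N1.N3=(alive,v0)
Op 5: gossip N2<->N0 -> N2.N0=(alive,v0) N2.N1=(dead,v1) N2.N2=(alive,v0) N2.N3=(alive,v0) | N0.N0=(alive,v0) N0.N1=(dead,v1) N0.N2=(alive,v0) N0.N3=(alive,v0)
Op 6: N1 marks N3=suspect -> (suspect,v1)
Op 7: gossip N3<->N0 -> N3.N0=(alive,v0) N3.N1=(dead,v1) N3.N2=(alive,v0) N3.N3=(alive,v0) | N0.N0=(alive,v0) N0.N1=(dead,v1) N0.N2=(alive,v0) N0.N3=(alive,v0)
Op 8: gossip N1<->N2 -> N1.N0=(alive,v0) N1.N1=(dead,v1) N1.N2=(alive,v0) N1.N3=(suspect,v1) | N2.N0=(alive,v0) N2.N1=(dead,v1) N2.N2=(alive,v0) N2.N3=(suspect,v1)
Op 9: N2 marks N3=alive -> (alive,v2)
Op 10: gossip N1<->N2 -> N1.N0=(alive,v0) N1.N1=(dead,v1) N1.N2=(alive,v0) N1.N3=(alive,v2) | N2.N0=(alive,v0) N2.N1=(dead,v1) N2.N2=(alive,v0) N2.N3=(alive,v2)
Op 11: N1 marks N2=alive -> (alive,v1)

Answer: alive 2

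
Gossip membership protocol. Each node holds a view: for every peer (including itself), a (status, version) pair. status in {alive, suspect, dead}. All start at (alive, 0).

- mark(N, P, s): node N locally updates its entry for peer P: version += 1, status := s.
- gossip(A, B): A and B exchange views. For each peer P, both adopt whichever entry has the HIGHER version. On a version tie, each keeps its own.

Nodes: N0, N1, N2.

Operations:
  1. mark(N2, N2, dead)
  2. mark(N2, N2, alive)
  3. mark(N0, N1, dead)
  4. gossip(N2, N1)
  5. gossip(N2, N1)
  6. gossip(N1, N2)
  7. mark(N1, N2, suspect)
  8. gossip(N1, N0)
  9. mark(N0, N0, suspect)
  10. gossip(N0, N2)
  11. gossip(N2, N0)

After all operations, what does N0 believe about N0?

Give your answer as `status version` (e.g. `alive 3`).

Op 1: N2 marks N2=dead -> (dead,v1)
Op 2: N2 marks N2=alive -> (alive,v2)
Op 3: N0 marks N1=dead -> (dead,v1)
Op 4: gossip N2<->N1 -> N2.N0=(alive,v0) N2.N1=(alive,v0) N2.N2=(alive,v2) | N1.N0=(alive,v0) N1.N1=(alive,v0) N1.N2=(alive,v2)
Op 5: gossip N2<->N1 -> N2.N0=(alive,v0) N2.N1=(alive,v0) N2.N2=(alive,v2) | N1.N0=(alive,v0) N1.N1=(alive,v0) N1.N2=(alive,v2)
Op 6: gossip N1<->N2 -> N1.N0=(alive,v0) N1.N1=(alive,v0) N1.N2=(alive,v2) | N2.N0=(alive,v0) N2.N1=(alive,v0) N2.N2=(alive,v2)
Op 7: N1 marks N2=suspect -> (suspect,v3)
Op 8: gossip N1<->N0 -> N1.N0=(alive,v0) N1.N1=(dead,v1) N1.N2=(suspect,v3) | N0.N0=(alive,v0) N0.N1=(dead,v1) N0.N2=(suspect,v3)
Op 9: N0 marks N0=suspect -> (suspect,v1)
Op 10: gossip N0<->N2 -> N0.N0=(suspect,v1) N0.N1=(dead,v1) N0.N2=(suspect,v3) | N2.N0=(suspect,v1) N2.N1=(dead,v1) N2.N2=(suspect,v3)
Op 11: gossip N2<->N0 -> N2.N0=(suspect,v1) N2.N1=(dead,v1) N2.N2=(suspect,v3) | N0.N0=(suspect,v1) N0.N1=(dead,v1) N0.N2=(suspect,v3)

Answer: suspect 1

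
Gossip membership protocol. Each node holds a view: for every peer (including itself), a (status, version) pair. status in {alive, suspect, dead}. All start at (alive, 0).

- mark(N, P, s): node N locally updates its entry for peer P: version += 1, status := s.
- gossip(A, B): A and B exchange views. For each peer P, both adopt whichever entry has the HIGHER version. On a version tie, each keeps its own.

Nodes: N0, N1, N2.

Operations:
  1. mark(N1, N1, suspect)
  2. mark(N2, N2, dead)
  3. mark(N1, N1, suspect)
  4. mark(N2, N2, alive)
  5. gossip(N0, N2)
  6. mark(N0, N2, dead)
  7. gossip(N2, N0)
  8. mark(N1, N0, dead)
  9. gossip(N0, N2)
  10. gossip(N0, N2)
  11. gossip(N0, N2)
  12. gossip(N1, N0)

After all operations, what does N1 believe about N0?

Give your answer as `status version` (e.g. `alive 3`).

Op 1: N1 marks N1=suspect -> (suspect,v1)
Op 2: N2 marks N2=dead -> (dead,v1)
Op 3: N1 marks N1=suspect -> (suspect,v2)
Op 4: N2 marks N2=alive -> (alive,v2)
Op 5: gossip N0<->N2 -> N0.N0=(alive,v0) N0.N1=(alive,v0) N0.N2=(alive,v2) | N2.N0=(alive,v0) N2.N1=(alive,v0) N2.N2=(alive,v2)
Op 6: N0 marks N2=dead -> (dead,v3)
Op 7: gossip N2<->N0 -> N2.N0=(alive,v0) N2.N1=(alive,v0) N2.N2=(dead,v3) | N0.N0=(alive,v0) N0.N1=(alive,v0) N0.N2=(dead,v3)
Op 8: N1 marks N0=dead -> (dead,v1)
Op 9: gossip N0<->N2 -> N0.N0=(alive,v0) N0.N1=(alive,v0) N0.N2=(dead,v3) | N2.N0=(alive,v0) N2.N1=(alive,v0) N2.N2=(dead,v3)
Op 10: gossip N0<->N2 -> N0.N0=(alive,v0) N0.N1=(alive,v0) N0.N2=(dead,v3) | N2.N0=(alive,v0) N2.N1=(alive,v0) N2.N2=(dead,v3)
Op 11: gossip N0<->N2 -> N0.N0=(alive,v0) N0.N1=(alive,v0) N0.N2=(dead,v3) | N2.N0=(alive,v0) N2.N1=(alive,v0) N2.N2=(dead,v3)
Op 12: gossip N1<->N0 -> N1.N0=(dead,v1) N1.N1=(suspect,v2) N1.N2=(dead,v3) | N0.N0=(dead,v1) N0.N1=(suspect,v2) N0.N2=(dead,v3)

Answer: dead 1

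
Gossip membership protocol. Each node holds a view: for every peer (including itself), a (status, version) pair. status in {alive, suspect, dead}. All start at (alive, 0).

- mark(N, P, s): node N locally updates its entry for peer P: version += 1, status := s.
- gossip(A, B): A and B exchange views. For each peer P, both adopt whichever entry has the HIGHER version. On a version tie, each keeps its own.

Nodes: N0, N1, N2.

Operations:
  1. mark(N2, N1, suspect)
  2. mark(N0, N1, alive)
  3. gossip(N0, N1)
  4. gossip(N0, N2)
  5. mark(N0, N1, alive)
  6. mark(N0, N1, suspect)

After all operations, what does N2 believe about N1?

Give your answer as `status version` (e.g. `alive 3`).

Answer: suspect 1

Derivation:
Op 1: N2 marks N1=suspect -> (suspect,v1)
Op 2: N0 marks N1=alive -> (alive,v1)
Op 3: gossip N0<->N1 -> N0.N0=(alive,v0) N0.N1=(alive,v1) N0.N2=(alive,v0) | N1.N0=(alive,v0) N1.N1=(alive,v1) N1.N2=(alive,v0)
Op 4: gossip N0<->N2 -> N0.N0=(alive,v0) N0.N1=(alive,v1) N0.N2=(alive,v0) | N2.N0=(alive,v0) N2.N1=(suspect,v1) N2.N2=(alive,v0)
Op 5: N0 marks N1=alive -> (alive,v2)
Op 6: N0 marks N1=suspect -> (suspect,v3)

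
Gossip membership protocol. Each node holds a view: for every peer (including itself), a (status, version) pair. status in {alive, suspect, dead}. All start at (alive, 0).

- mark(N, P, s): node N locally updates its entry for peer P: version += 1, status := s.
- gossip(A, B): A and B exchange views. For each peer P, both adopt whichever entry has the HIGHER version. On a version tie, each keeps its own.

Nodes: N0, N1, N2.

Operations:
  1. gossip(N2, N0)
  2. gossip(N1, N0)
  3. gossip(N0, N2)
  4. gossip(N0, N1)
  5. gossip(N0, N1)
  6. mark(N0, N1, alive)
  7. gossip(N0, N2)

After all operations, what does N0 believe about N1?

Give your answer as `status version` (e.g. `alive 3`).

Op 1: gossip N2<->N0 -> N2.N0=(alive,v0) N2.N1=(alive,v0) N2.N2=(alive,v0) | N0.N0=(alive,v0) N0.N1=(alive,v0) N0.N2=(alive,v0)
Op 2: gossip N1<->N0 -> N1.N0=(alive,v0) N1.N1=(alive,v0) N1.N2=(alive,v0) | N0.N0=(alive,v0) N0.N1=(alive,v0) N0.N2=(alive,v0)
Op 3: gossip N0<->N2 -> N0.N0=(alive,v0) N0.N1=(alive,v0) N0.N2=(alive,v0) | N2.N0=(alive,v0) N2.N1=(alive,v0) N2.N2=(alive,v0)
Op 4: gossip N0<->N1 -> N0.N0=(alive,v0) N0.N1=(alive,v0) N0.N2=(alive,v0) | N1.N0=(alive,v0) N1.N1=(alive,v0) N1.N2=(alive,v0)
Op 5: gossip N0<->N1 -> N0.N0=(alive,v0) N0.N1=(alive,v0) N0.N2=(alive,v0) | N1.N0=(alive,v0) N1.N1=(alive,v0) N1.N2=(alive,v0)
Op 6: N0 marks N1=alive -> (alive,v1)
Op 7: gossip N0<->N2 -> N0.N0=(alive,v0) N0.N1=(alive,v1) N0.N2=(alive,v0) | N2.N0=(alive,v0) N2.N1=(alive,v1) N2.N2=(alive,v0)

Answer: alive 1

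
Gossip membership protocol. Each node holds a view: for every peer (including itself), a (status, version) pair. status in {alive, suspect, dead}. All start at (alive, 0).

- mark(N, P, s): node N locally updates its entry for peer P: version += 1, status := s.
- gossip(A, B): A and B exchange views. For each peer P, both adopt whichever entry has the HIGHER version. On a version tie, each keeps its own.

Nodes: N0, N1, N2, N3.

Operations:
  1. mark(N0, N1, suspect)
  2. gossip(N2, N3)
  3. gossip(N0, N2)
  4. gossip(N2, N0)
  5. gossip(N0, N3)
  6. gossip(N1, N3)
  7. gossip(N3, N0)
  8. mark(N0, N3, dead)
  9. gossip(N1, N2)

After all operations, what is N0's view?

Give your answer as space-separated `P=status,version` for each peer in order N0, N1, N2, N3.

Answer: N0=alive,0 N1=suspect,1 N2=alive,0 N3=dead,1

Derivation:
Op 1: N0 marks N1=suspect -> (suspect,v1)
Op 2: gossip N2<->N3 -> N2.N0=(alive,v0) N2.N1=(alive,v0) N2.N2=(alive,v0) N2.N3=(alive,v0) | N3.N0=(alive,v0) N3.N1=(alive,v0) N3.N2=(alive,v0) N3.N3=(alive,v0)
Op 3: gossip N0<->N2 -> N0.N0=(alive,v0) N0.N1=(suspect,v1) N0.N2=(alive,v0) N0.N3=(alive,v0) | N2.N0=(alive,v0) N2.N1=(suspect,v1) N2.N2=(alive,v0) N2.N3=(alive,v0)
Op 4: gossip N2<->N0 -> N2.N0=(alive,v0) N2.N1=(suspect,v1) N2.N2=(alive,v0) N2.N3=(alive,v0) | N0.N0=(alive,v0) N0.N1=(suspect,v1) N0.N2=(alive,v0) N0.N3=(alive,v0)
Op 5: gossip N0<->N3 -> N0.N0=(alive,v0) N0.N1=(suspect,v1) N0.N2=(alive,v0) N0.N3=(alive,v0) | N3.N0=(alive,v0) N3.N1=(suspect,v1) N3.N2=(alive,v0) N3.N3=(alive,v0)
Op 6: gossip N1<->N3 -> N1.N0=(alive,v0) N1.N1=(suspect,v1) N1.N2=(alive,v0) N1.N3=(alive,v0) | N3.N0=(alive,v0) N3.N1=(suspect,v1) N3.N2=(alive,v0) N3.N3=(alive,v0)
Op 7: gossip N3<->N0 -> N3.N0=(alive,v0) N3.N1=(suspect,v1) N3.N2=(alive,v0) N3.N3=(alive,v0) | N0.N0=(alive,v0) N0.N1=(suspect,v1) N0.N2=(alive,v0) N0.N3=(alive,v0)
Op 8: N0 marks N3=dead -> (dead,v1)
Op 9: gossip N1<->N2 -> N1.N0=(alive,v0) N1.N1=(suspect,v1) N1.N2=(alive,v0) N1.N3=(alive,v0) | N2.N0=(alive,v0) N2.N1=(suspect,v1) N2.N2=(alive,v0) N2.N3=(alive,v0)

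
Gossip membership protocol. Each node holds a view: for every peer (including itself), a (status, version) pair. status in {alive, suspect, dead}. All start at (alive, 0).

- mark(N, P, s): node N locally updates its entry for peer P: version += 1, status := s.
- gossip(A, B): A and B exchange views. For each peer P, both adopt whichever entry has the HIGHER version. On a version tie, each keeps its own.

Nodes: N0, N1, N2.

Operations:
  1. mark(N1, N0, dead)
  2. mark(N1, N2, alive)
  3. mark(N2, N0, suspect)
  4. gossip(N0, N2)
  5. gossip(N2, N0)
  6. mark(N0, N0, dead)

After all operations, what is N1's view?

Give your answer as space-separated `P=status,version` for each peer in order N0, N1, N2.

Answer: N0=dead,1 N1=alive,0 N2=alive,1

Derivation:
Op 1: N1 marks N0=dead -> (dead,v1)
Op 2: N1 marks N2=alive -> (alive,v1)
Op 3: N2 marks N0=suspect -> (suspect,v1)
Op 4: gossip N0<->N2 -> N0.N0=(suspect,v1) N0.N1=(alive,v0) N0.N2=(alive,v0) | N2.N0=(suspect,v1) N2.N1=(alive,v0) N2.N2=(alive,v0)
Op 5: gossip N2<->N0 -> N2.N0=(suspect,v1) N2.N1=(alive,v0) N2.N2=(alive,v0) | N0.N0=(suspect,v1) N0.N1=(alive,v0) N0.N2=(alive,v0)
Op 6: N0 marks N0=dead -> (dead,v2)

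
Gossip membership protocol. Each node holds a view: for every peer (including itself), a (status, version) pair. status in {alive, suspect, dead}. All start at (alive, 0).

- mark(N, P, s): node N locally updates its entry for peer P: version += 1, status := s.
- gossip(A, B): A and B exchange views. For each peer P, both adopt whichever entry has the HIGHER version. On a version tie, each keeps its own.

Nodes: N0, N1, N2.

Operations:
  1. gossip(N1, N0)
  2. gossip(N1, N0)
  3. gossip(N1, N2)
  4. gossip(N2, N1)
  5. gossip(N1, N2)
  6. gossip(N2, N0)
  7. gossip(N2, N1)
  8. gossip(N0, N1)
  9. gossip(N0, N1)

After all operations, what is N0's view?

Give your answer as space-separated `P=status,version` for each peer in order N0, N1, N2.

Answer: N0=alive,0 N1=alive,0 N2=alive,0

Derivation:
Op 1: gossip N1<->N0 -> N1.N0=(alive,v0) N1.N1=(alive,v0) N1.N2=(alive,v0) | N0.N0=(alive,v0) N0.N1=(alive,v0) N0.N2=(alive,v0)
Op 2: gossip N1<->N0 -> N1.N0=(alive,v0) N1.N1=(alive,v0) N1.N2=(alive,v0) | N0.N0=(alive,v0) N0.N1=(alive,v0) N0.N2=(alive,v0)
Op 3: gossip N1<->N2 -> N1.N0=(alive,v0) N1.N1=(alive,v0) N1.N2=(alive,v0) | N2.N0=(alive,v0) N2.N1=(alive,v0) N2.N2=(alive,v0)
Op 4: gossip N2<->N1 -> N2.N0=(alive,v0) N2.N1=(alive,v0) N2.N2=(alive,v0) | N1.N0=(alive,v0) N1.N1=(alive,v0) N1.N2=(alive,v0)
Op 5: gossip N1<->N2 -> N1.N0=(alive,v0) N1.N1=(alive,v0) N1.N2=(alive,v0) | N2.N0=(alive,v0) N2.N1=(alive,v0) N2.N2=(alive,v0)
Op 6: gossip N2<->N0 -> N2.N0=(alive,v0) N2.N1=(alive,v0) N2.N2=(alive,v0) | N0.N0=(alive,v0) N0.N1=(alive,v0) N0.N2=(alive,v0)
Op 7: gossip N2<->N1 -> N2.N0=(alive,v0) N2.N1=(alive,v0) N2.N2=(alive,v0) | N1.N0=(alive,v0) N1.N1=(alive,v0) N1.N2=(alive,v0)
Op 8: gossip N0<->N1 -> N0.N0=(alive,v0) N0.N1=(alive,v0) N0.N2=(alive,v0) | N1.N0=(alive,v0) N1.N1=(alive,v0) N1.N2=(alive,v0)
Op 9: gossip N0<->N1 -> N0.N0=(alive,v0) N0.N1=(alive,v0) N0.N2=(alive,v0) | N1.N0=(alive,v0) N1.N1=(alive,v0) N1.N2=(alive,v0)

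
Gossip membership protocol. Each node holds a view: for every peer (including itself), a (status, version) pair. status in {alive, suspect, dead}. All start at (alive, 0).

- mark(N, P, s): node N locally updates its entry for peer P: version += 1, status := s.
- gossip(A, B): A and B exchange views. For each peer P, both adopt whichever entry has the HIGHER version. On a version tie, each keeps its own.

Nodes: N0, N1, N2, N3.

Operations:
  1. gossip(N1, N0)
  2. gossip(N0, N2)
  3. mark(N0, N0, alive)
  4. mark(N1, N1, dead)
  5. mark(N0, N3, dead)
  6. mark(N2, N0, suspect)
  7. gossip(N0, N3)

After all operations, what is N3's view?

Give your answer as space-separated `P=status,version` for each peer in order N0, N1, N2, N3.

Op 1: gossip N1<->N0 -> N1.N0=(alive,v0) N1.N1=(alive,v0) N1.N2=(alive,v0) N1.N3=(alive,v0) | N0.N0=(alive,v0) N0.N1=(alive,v0) N0.N2=(alive,v0) N0.N3=(alive,v0)
Op 2: gossip N0<->N2 -> N0.N0=(alive,v0) N0.N1=(alive,v0) N0.N2=(alive,v0) N0.N3=(alive,v0) | N2.N0=(alive,v0) N2.N1=(alive,v0) N2.N2=(alive,v0) N2.N3=(alive,v0)
Op 3: N0 marks N0=alive -> (alive,v1)
Op 4: N1 marks N1=dead -> (dead,v1)
Op 5: N0 marks N3=dead -> (dead,v1)
Op 6: N2 marks N0=suspect -> (suspect,v1)
Op 7: gossip N0<->N3 -> N0.N0=(alive,v1) N0.N1=(alive,v0) N0.N2=(alive,v0) N0.N3=(dead,v1) | N3.N0=(alive,v1) N3.N1=(alive,v0) N3.N2=(alive,v0) N3.N3=(dead,v1)

Answer: N0=alive,1 N1=alive,0 N2=alive,0 N3=dead,1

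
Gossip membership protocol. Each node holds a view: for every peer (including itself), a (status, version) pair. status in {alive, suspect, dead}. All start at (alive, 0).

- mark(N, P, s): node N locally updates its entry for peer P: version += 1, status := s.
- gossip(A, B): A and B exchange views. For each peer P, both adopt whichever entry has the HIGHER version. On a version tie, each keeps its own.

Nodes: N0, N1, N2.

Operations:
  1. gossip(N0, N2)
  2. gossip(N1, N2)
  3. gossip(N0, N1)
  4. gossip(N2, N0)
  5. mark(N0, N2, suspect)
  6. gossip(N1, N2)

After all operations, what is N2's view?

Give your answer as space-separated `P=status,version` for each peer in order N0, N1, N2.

Op 1: gossip N0<->N2 -> N0.N0=(alive,v0) N0.N1=(alive,v0) N0.N2=(alive,v0) | N2.N0=(alive,v0) N2.N1=(alive,v0) N2.N2=(alive,v0)
Op 2: gossip N1<->N2 -> N1.N0=(alive,v0) N1.N1=(alive,v0) N1.N2=(alive,v0) | N2.N0=(alive,v0) N2.N1=(alive,v0) N2.N2=(alive,v0)
Op 3: gossip N0<->N1 -> N0.N0=(alive,v0) N0.N1=(alive,v0) N0.N2=(alive,v0) | N1.N0=(alive,v0) N1.N1=(alive,v0) N1.N2=(alive,v0)
Op 4: gossip N2<->N0 -> N2.N0=(alive,v0) N2.N1=(alive,v0) N2.N2=(alive,v0) | N0.N0=(alive,v0) N0.N1=(alive,v0) N0.N2=(alive,v0)
Op 5: N0 marks N2=suspect -> (suspect,v1)
Op 6: gossip N1<->N2 -> N1.N0=(alive,v0) N1.N1=(alive,v0) N1.N2=(alive,v0) | N2.N0=(alive,v0) N2.N1=(alive,v0) N2.N2=(alive,v0)

Answer: N0=alive,0 N1=alive,0 N2=alive,0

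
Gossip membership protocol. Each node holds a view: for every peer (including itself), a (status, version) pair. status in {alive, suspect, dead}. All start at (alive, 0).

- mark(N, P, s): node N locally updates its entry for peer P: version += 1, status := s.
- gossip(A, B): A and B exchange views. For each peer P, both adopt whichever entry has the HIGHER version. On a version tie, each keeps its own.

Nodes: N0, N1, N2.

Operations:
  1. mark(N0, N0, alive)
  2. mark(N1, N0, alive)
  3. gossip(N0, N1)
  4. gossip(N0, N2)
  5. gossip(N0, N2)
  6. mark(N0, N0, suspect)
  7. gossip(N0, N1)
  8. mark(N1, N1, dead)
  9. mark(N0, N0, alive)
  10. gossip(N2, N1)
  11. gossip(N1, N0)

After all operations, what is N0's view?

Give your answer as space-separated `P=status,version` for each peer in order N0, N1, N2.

Answer: N0=alive,3 N1=dead,1 N2=alive,0

Derivation:
Op 1: N0 marks N0=alive -> (alive,v1)
Op 2: N1 marks N0=alive -> (alive,v1)
Op 3: gossip N0<->N1 -> N0.N0=(alive,v1) N0.N1=(alive,v0) N0.N2=(alive,v0) | N1.N0=(alive,v1) N1.N1=(alive,v0) N1.N2=(alive,v0)
Op 4: gossip N0<->N2 -> N0.N0=(alive,v1) N0.N1=(alive,v0) N0.N2=(alive,v0) | N2.N0=(alive,v1) N2.N1=(alive,v0) N2.N2=(alive,v0)
Op 5: gossip N0<->N2 -> N0.N0=(alive,v1) N0.N1=(alive,v0) N0.N2=(alive,v0) | N2.N0=(alive,v1) N2.N1=(alive,v0) N2.N2=(alive,v0)
Op 6: N0 marks N0=suspect -> (suspect,v2)
Op 7: gossip N0<->N1 -> N0.N0=(suspect,v2) N0.N1=(alive,v0) N0.N2=(alive,v0) | N1.N0=(suspect,v2) N1.N1=(alive,v0) N1.N2=(alive,v0)
Op 8: N1 marks N1=dead -> (dead,v1)
Op 9: N0 marks N0=alive -> (alive,v3)
Op 10: gossip N2<->N1 -> N2.N0=(suspect,v2) N2.N1=(dead,v1) N2.N2=(alive,v0) | N1.N0=(suspect,v2) N1.N1=(dead,v1) N1.N2=(alive,v0)
Op 11: gossip N1<->N0 -> N1.N0=(alive,v3) N1.N1=(dead,v1) N1.N2=(alive,v0) | N0.N0=(alive,v3) N0.N1=(dead,v1) N0.N2=(alive,v0)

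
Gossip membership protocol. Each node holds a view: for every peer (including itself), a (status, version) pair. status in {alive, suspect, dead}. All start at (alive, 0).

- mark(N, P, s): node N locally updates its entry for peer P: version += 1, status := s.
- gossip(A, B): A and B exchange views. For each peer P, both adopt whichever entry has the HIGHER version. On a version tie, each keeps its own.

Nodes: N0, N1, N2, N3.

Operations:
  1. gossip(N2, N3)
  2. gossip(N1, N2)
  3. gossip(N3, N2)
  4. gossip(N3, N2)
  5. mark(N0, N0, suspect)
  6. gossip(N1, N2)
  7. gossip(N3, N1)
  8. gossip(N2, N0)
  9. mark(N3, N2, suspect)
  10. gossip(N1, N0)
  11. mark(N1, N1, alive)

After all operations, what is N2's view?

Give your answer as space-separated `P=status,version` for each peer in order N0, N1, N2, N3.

Op 1: gossip N2<->N3 -> N2.N0=(alive,v0) N2.N1=(alive,v0) N2.N2=(alive,v0) N2.N3=(alive,v0) | N3.N0=(alive,v0) N3.N1=(alive,v0) N3.N2=(alive,v0) N3.N3=(alive,v0)
Op 2: gossip N1<->N2 -> N1.N0=(alive,v0) N1.N1=(alive,v0) N1.N2=(alive,v0) N1.N3=(alive,v0) | N2.N0=(alive,v0) N2.N1=(alive,v0) N2.N2=(alive,v0) N2.N3=(alive,v0)
Op 3: gossip N3<->N2 -> N3.N0=(alive,v0) N3.N1=(alive,v0) N3.N2=(alive,v0) N3.N3=(alive,v0) | N2.N0=(alive,v0) N2.N1=(alive,v0) N2.N2=(alive,v0) N2.N3=(alive,v0)
Op 4: gossip N3<->N2 -> N3.N0=(alive,v0) N3.N1=(alive,v0) N3.N2=(alive,v0) N3.N3=(alive,v0) | N2.N0=(alive,v0) N2.N1=(alive,v0) N2.N2=(alive,v0) N2.N3=(alive,v0)
Op 5: N0 marks N0=suspect -> (suspect,v1)
Op 6: gossip N1<->N2 -> N1.N0=(alive,v0) N1.N1=(alive,v0) N1.N2=(alive,v0) N1.N3=(alive,v0) | N2.N0=(alive,v0) N2.N1=(alive,v0) N2.N2=(alive,v0) N2.N3=(alive,v0)
Op 7: gossip N3<->N1 -> N3.N0=(alive,v0) N3.N1=(alive,v0) N3.N2=(alive,v0) N3.N3=(alive,v0) | N1.N0=(alive,v0) N1.N1=(alive,v0) N1.N2=(alive,v0) N1.N3=(alive,v0)
Op 8: gossip N2<->N0 -> N2.N0=(suspect,v1) N2.N1=(alive,v0) N2.N2=(alive,v0) N2.N3=(alive,v0) | N0.N0=(suspect,v1) N0.N1=(alive,v0) N0.N2=(alive,v0) N0.N3=(alive,v0)
Op 9: N3 marks N2=suspect -> (suspect,v1)
Op 10: gossip N1<->N0 -> N1.N0=(suspect,v1) N1.N1=(alive,v0) N1.N2=(alive,v0) N1.N3=(alive,v0) | N0.N0=(suspect,v1) N0.N1=(alive,v0) N0.N2=(alive,v0) N0.N3=(alive,v0)
Op 11: N1 marks N1=alive -> (alive,v1)

Answer: N0=suspect,1 N1=alive,0 N2=alive,0 N3=alive,0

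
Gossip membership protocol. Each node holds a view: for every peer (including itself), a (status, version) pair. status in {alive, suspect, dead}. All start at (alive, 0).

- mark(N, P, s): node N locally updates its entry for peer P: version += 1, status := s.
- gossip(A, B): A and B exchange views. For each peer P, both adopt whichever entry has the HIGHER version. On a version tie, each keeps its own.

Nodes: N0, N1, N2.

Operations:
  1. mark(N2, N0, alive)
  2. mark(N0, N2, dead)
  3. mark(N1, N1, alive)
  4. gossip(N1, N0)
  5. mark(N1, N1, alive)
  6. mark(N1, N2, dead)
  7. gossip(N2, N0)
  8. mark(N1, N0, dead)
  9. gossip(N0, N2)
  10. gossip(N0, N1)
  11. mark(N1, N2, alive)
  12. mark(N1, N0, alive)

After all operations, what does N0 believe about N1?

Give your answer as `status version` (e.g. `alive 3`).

Answer: alive 2

Derivation:
Op 1: N2 marks N0=alive -> (alive,v1)
Op 2: N0 marks N2=dead -> (dead,v1)
Op 3: N1 marks N1=alive -> (alive,v1)
Op 4: gossip N1<->N0 -> N1.N0=(alive,v0) N1.N1=(alive,v1) N1.N2=(dead,v1) | N0.N0=(alive,v0) N0.N1=(alive,v1) N0.N2=(dead,v1)
Op 5: N1 marks N1=alive -> (alive,v2)
Op 6: N1 marks N2=dead -> (dead,v2)
Op 7: gossip N2<->N0 -> N2.N0=(alive,v1) N2.N1=(alive,v1) N2.N2=(dead,v1) | N0.N0=(alive,v1) N0.N1=(alive,v1) N0.N2=(dead,v1)
Op 8: N1 marks N0=dead -> (dead,v1)
Op 9: gossip N0<->N2 -> N0.N0=(alive,v1) N0.N1=(alive,v1) N0.N2=(dead,v1) | N2.N0=(alive,v1) N2.N1=(alive,v1) N2.N2=(dead,v1)
Op 10: gossip N0<->N1 -> N0.N0=(alive,v1) N0.N1=(alive,v2) N0.N2=(dead,v2) | N1.N0=(dead,v1) N1.N1=(alive,v2) N1.N2=(dead,v2)
Op 11: N1 marks N2=alive -> (alive,v3)
Op 12: N1 marks N0=alive -> (alive,v2)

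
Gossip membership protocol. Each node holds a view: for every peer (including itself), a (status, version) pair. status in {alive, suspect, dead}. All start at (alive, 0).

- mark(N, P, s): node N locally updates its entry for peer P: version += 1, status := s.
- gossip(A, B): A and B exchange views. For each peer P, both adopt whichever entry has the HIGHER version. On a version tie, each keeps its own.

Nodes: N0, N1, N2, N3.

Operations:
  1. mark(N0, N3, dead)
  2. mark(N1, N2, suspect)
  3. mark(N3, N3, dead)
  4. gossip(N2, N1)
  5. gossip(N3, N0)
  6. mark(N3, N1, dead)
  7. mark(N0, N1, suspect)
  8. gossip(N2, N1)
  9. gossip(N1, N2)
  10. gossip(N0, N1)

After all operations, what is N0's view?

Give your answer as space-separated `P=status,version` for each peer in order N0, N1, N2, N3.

Answer: N0=alive,0 N1=suspect,1 N2=suspect,1 N3=dead,1

Derivation:
Op 1: N0 marks N3=dead -> (dead,v1)
Op 2: N1 marks N2=suspect -> (suspect,v1)
Op 3: N3 marks N3=dead -> (dead,v1)
Op 4: gossip N2<->N1 -> N2.N0=(alive,v0) N2.N1=(alive,v0) N2.N2=(suspect,v1) N2.N3=(alive,v0) | N1.N0=(alive,v0) N1.N1=(alive,v0) N1.N2=(suspect,v1) N1.N3=(alive,v0)
Op 5: gossip N3<->N0 -> N3.N0=(alive,v0) N3.N1=(alive,v0) N3.N2=(alive,v0) N3.N3=(dead,v1) | N0.N0=(alive,v0) N0.N1=(alive,v0) N0.N2=(alive,v0) N0.N3=(dead,v1)
Op 6: N3 marks N1=dead -> (dead,v1)
Op 7: N0 marks N1=suspect -> (suspect,v1)
Op 8: gossip N2<->N1 -> N2.N0=(alive,v0) N2.N1=(alive,v0) N2.N2=(suspect,v1) N2.N3=(alive,v0) | N1.N0=(alive,v0) N1.N1=(alive,v0) N1.N2=(suspect,v1) N1.N3=(alive,v0)
Op 9: gossip N1<->N2 -> N1.N0=(alive,v0) N1.N1=(alive,v0) N1.N2=(suspect,v1) N1.N3=(alive,v0) | N2.N0=(alive,v0) N2.N1=(alive,v0) N2.N2=(suspect,v1) N2.N3=(alive,v0)
Op 10: gossip N0<->N1 -> N0.N0=(alive,v0) N0.N1=(suspect,v1) N0.N2=(suspect,v1) N0.N3=(dead,v1) | N1.N0=(alive,v0) N1.N1=(suspect,v1) N1.N2=(suspect,v1) N1.N3=(dead,v1)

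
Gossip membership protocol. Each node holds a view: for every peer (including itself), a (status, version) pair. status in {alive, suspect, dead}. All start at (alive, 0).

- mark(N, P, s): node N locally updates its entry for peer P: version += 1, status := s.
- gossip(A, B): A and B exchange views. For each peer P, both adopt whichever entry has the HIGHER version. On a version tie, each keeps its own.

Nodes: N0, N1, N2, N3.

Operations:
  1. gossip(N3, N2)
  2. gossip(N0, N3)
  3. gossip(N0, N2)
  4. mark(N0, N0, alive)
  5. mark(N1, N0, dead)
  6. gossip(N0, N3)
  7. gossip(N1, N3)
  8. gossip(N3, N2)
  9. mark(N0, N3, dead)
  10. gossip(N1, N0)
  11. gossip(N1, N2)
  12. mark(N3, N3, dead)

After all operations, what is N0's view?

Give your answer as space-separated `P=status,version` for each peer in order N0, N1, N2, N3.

Answer: N0=alive,1 N1=alive,0 N2=alive,0 N3=dead,1

Derivation:
Op 1: gossip N3<->N2 -> N3.N0=(alive,v0) N3.N1=(alive,v0) N3.N2=(alive,v0) N3.N3=(alive,v0) | N2.N0=(alive,v0) N2.N1=(alive,v0) N2.N2=(alive,v0) N2.N3=(alive,v0)
Op 2: gossip N0<->N3 -> N0.N0=(alive,v0) N0.N1=(alive,v0) N0.N2=(alive,v0) N0.N3=(alive,v0) | N3.N0=(alive,v0) N3.N1=(alive,v0) N3.N2=(alive,v0) N3.N3=(alive,v0)
Op 3: gossip N0<->N2 -> N0.N0=(alive,v0) N0.N1=(alive,v0) N0.N2=(alive,v0) N0.N3=(alive,v0) | N2.N0=(alive,v0) N2.N1=(alive,v0) N2.N2=(alive,v0) N2.N3=(alive,v0)
Op 4: N0 marks N0=alive -> (alive,v1)
Op 5: N1 marks N0=dead -> (dead,v1)
Op 6: gossip N0<->N3 -> N0.N0=(alive,v1) N0.N1=(alive,v0) N0.N2=(alive,v0) N0.N3=(alive,v0) | N3.N0=(alive,v1) N3.N1=(alive,v0) N3.N2=(alive,v0) N3.N3=(alive,v0)
Op 7: gossip N1<->N3 -> N1.N0=(dead,v1) N1.N1=(alive,v0) N1.N2=(alive,v0) N1.N3=(alive,v0) | N3.N0=(alive,v1) N3.N1=(alive,v0) N3.N2=(alive,v0) N3.N3=(alive,v0)
Op 8: gossip N3<->N2 -> N3.N0=(alive,v1) N3.N1=(alive,v0) N3.N2=(alive,v0) N3.N3=(alive,v0) | N2.N0=(alive,v1) N2.N1=(alive,v0) N2.N2=(alive,v0) N2.N3=(alive,v0)
Op 9: N0 marks N3=dead -> (dead,v1)
Op 10: gossip N1<->N0 -> N1.N0=(dead,v1) N1.N1=(alive,v0) N1.N2=(alive,v0) N1.N3=(dead,v1) | N0.N0=(alive,v1) N0.N1=(alive,v0) N0.N2=(alive,v0) N0.N3=(dead,v1)
Op 11: gossip N1<->N2 -> N1.N0=(dead,v1) N1.N1=(alive,v0) N1.N2=(alive,v0) N1.N3=(dead,v1) | N2.N0=(alive,v1) N2.N1=(alive,v0) N2.N2=(alive,v0) N2.N3=(dead,v1)
Op 12: N3 marks N3=dead -> (dead,v1)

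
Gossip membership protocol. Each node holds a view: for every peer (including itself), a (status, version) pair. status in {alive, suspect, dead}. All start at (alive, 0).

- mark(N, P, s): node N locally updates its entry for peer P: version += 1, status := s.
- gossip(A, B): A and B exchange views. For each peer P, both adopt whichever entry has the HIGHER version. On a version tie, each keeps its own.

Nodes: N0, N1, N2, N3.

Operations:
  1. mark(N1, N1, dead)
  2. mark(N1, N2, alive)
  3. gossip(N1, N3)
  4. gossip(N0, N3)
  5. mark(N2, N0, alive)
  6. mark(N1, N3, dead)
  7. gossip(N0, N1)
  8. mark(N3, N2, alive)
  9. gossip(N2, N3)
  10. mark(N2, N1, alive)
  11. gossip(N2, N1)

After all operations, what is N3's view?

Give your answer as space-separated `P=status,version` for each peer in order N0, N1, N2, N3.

Answer: N0=alive,1 N1=dead,1 N2=alive,2 N3=alive,0

Derivation:
Op 1: N1 marks N1=dead -> (dead,v1)
Op 2: N1 marks N2=alive -> (alive,v1)
Op 3: gossip N1<->N3 -> N1.N0=(alive,v0) N1.N1=(dead,v1) N1.N2=(alive,v1) N1.N3=(alive,v0) | N3.N0=(alive,v0) N3.N1=(dead,v1) N3.N2=(alive,v1) N3.N3=(alive,v0)
Op 4: gossip N0<->N3 -> N0.N0=(alive,v0) N0.N1=(dead,v1) N0.N2=(alive,v1) N0.N3=(alive,v0) | N3.N0=(alive,v0) N3.N1=(dead,v1) N3.N2=(alive,v1) N3.N3=(alive,v0)
Op 5: N2 marks N0=alive -> (alive,v1)
Op 6: N1 marks N3=dead -> (dead,v1)
Op 7: gossip N0<->N1 -> N0.N0=(alive,v0) N0.N1=(dead,v1) N0.N2=(alive,v1) N0.N3=(dead,v1) | N1.N0=(alive,v0) N1.N1=(dead,v1) N1.N2=(alive,v1) N1.N3=(dead,v1)
Op 8: N3 marks N2=alive -> (alive,v2)
Op 9: gossip N2<->N3 -> N2.N0=(alive,v1) N2.N1=(dead,v1) N2.N2=(alive,v2) N2.N3=(alive,v0) | N3.N0=(alive,v1) N3.N1=(dead,v1) N3.N2=(alive,v2) N3.N3=(alive,v0)
Op 10: N2 marks N1=alive -> (alive,v2)
Op 11: gossip N2<->N1 -> N2.N0=(alive,v1) N2.N1=(alive,v2) N2.N2=(alive,v2) N2.N3=(dead,v1) | N1.N0=(alive,v1) N1.N1=(alive,v2) N1.N2=(alive,v2) N1.N3=(dead,v1)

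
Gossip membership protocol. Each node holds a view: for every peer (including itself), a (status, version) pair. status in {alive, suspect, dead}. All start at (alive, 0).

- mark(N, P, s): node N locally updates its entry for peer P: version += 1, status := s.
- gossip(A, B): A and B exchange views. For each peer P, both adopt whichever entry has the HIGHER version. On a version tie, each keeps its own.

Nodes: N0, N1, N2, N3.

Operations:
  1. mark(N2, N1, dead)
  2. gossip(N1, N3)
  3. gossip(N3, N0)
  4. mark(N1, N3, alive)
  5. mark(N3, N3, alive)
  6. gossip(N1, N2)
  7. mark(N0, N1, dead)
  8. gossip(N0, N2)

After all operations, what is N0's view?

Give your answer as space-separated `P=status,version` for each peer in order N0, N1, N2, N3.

Answer: N0=alive,0 N1=dead,1 N2=alive,0 N3=alive,1

Derivation:
Op 1: N2 marks N1=dead -> (dead,v1)
Op 2: gossip N1<->N3 -> N1.N0=(alive,v0) N1.N1=(alive,v0) N1.N2=(alive,v0) N1.N3=(alive,v0) | N3.N0=(alive,v0) N3.N1=(alive,v0) N3.N2=(alive,v0) N3.N3=(alive,v0)
Op 3: gossip N3<->N0 -> N3.N0=(alive,v0) N3.N1=(alive,v0) N3.N2=(alive,v0) N3.N3=(alive,v0) | N0.N0=(alive,v0) N0.N1=(alive,v0) N0.N2=(alive,v0) N0.N3=(alive,v0)
Op 4: N1 marks N3=alive -> (alive,v1)
Op 5: N3 marks N3=alive -> (alive,v1)
Op 6: gossip N1<->N2 -> N1.N0=(alive,v0) N1.N1=(dead,v1) N1.N2=(alive,v0) N1.N3=(alive,v1) | N2.N0=(alive,v0) N2.N1=(dead,v1) N2.N2=(alive,v0) N2.N3=(alive,v1)
Op 7: N0 marks N1=dead -> (dead,v1)
Op 8: gossip N0<->N2 -> N0.N0=(alive,v0) N0.N1=(dead,v1) N0.N2=(alive,v0) N0.N3=(alive,v1) | N2.N0=(alive,v0) N2.N1=(dead,v1) N2.N2=(alive,v0) N2.N3=(alive,v1)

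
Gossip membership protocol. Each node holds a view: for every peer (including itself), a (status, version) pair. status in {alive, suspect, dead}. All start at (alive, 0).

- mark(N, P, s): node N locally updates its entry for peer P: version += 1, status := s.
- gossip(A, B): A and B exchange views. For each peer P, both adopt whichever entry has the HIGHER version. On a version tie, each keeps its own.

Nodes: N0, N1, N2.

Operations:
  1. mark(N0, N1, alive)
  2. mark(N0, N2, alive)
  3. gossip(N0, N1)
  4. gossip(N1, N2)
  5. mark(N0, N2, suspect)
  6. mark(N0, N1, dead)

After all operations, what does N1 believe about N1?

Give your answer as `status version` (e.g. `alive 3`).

Answer: alive 1

Derivation:
Op 1: N0 marks N1=alive -> (alive,v1)
Op 2: N0 marks N2=alive -> (alive,v1)
Op 3: gossip N0<->N1 -> N0.N0=(alive,v0) N0.N1=(alive,v1) N0.N2=(alive,v1) | N1.N0=(alive,v0) N1.N1=(alive,v1) N1.N2=(alive,v1)
Op 4: gossip N1<->N2 -> N1.N0=(alive,v0) N1.N1=(alive,v1) N1.N2=(alive,v1) | N2.N0=(alive,v0) N2.N1=(alive,v1) N2.N2=(alive,v1)
Op 5: N0 marks N2=suspect -> (suspect,v2)
Op 6: N0 marks N1=dead -> (dead,v2)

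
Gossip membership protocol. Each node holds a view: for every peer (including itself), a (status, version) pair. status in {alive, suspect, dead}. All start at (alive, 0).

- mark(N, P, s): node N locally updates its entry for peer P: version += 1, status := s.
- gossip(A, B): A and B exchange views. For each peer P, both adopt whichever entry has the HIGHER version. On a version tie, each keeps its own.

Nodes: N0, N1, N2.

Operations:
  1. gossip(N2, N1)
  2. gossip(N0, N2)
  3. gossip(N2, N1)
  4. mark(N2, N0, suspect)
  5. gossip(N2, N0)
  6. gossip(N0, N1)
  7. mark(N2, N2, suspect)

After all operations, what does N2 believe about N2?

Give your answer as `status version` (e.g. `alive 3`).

Answer: suspect 1

Derivation:
Op 1: gossip N2<->N1 -> N2.N0=(alive,v0) N2.N1=(alive,v0) N2.N2=(alive,v0) | N1.N0=(alive,v0) N1.N1=(alive,v0) N1.N2=(alive,v0)
Op 2: gossip N0<->N2 -> N0.N0=(alive,v0) N0.N1=(alive,v0) N0.N2=(alive,v0) | N2.N0=(alive,v0) N2.N1=(alive,v0) N2.N2=(alive,v0)
Op 3: gossip N2<->N1 -> N2.N0=(alive,v0) N2.N1=(alive,v0) N2.N2=(alive,v0) | N1.N0=(alive,v0) N1.N1=(alive,v0) N1.N2=(alive,v0)
Op 4: N2 marks N0=suspect -> (suspect,v1)
Op 5: gossip N2<->N0 -> N2.N0=(suspect,v1) N2.N1=(alive,v0) N2.N2=(alive,v0) | N0.N0=(suspect,v1) N0.N1=(alive,v0) N0.N2=(alive,v0)
Op 6: gossip N0<->N1 -> N0.N0=(suspect,v1) N0.N1=(alive,v0) N0.N2=(alive,v0) | N1.N0=(suspect,v1) N1.N1=(alive,v0) N1.N2=(alive,v0)
Op 7: N2 marks N2=suspect -> (suspect,v1)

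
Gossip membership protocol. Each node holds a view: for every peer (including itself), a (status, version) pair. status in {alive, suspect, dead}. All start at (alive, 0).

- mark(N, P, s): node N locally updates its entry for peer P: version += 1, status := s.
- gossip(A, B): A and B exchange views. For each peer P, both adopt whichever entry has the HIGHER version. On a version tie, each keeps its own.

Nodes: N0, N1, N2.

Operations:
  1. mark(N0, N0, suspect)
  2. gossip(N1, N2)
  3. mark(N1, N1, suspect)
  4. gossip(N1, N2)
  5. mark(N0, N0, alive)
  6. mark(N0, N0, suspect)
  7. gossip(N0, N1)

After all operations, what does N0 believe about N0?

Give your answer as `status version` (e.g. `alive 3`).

Answer: suspect 3

Derivation:
Op 1: N0 marks N0=suspect -> (suspect,v1)
Op 2: gossip N1<->N2 -> N1.N0=(alive,v0) N1.N1=(alive,v0) N1.N2=(alive,v0) | N2.N0=(alive,v0) N2.N1=(alive,v0) N2.N2=(alive,v0)
Op 3: N1 marks N1=suspect -> (suspect,v1)
Op 4: gossip N1<->N2 -> N1.N0=(alive,v0) N1.N1=(suspect,v1) N1.N2=(alive,v0) | N2.N0=(alive,v0) N2.N1=(suspect,v1) N2.N2=(alive,v0)
Op 5: N0 marks N0=alive -> (alive,v2)
Op 6: N0 marks N0=suspect -> (suspect,v3)
Op 7: gossip N0<->N1 -> N0.N0=(suspect,v3) N0.N1=(suspect,v1) N0.N2=(alive,v0) | N1.N0=(suspect,v3) N1.N1=(suspect,v1) N1.N2=(alive,v0)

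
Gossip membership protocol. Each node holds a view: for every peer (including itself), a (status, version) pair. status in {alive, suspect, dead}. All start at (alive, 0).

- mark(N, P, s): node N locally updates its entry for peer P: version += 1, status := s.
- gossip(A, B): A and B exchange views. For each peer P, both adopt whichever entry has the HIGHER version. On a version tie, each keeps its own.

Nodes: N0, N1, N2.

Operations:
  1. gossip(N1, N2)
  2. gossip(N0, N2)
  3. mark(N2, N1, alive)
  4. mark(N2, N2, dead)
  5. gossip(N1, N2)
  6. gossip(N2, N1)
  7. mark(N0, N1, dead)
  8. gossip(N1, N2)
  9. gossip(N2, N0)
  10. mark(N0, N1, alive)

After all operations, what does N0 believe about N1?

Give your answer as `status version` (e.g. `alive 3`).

Op 1: gossip N1<->N2 -> N1.N0=(alive,v0) N1.N1=(alive,v0) N1.N2=(alive,v0) | N2.N0=(alive,v0) N2.N1=(alive,v0) N2.N2=(alive,v0)
Op 2: gossip N0<->N2 -> N0.N0=(alive,v0) N0.N1=(alive,v0) N0.N2=(alive,v0) | N2.N0=(alive,v0) N2.N1=(alive,v0) N2.N2=(alive,v0)
Op 3: N2 marks N1=alive -> (alive,v1)
Op 4: N2 marks N2=dead -> (dead,v1)
Op 5: gossip N1<->N2 -> N1.N0=(alive,v0) N1.N1=(alive,v1) N1.N2=(dead,v1) | N2.N0=(alive,v0) N2.N1=(alive,v1) N2.N2=(dead,v1)
Op 6: gossip N2<->N1 -> N2.N0=(alive,v0) N2.N1=(alive,v1) N2.N2=(dead,v1) | N1.N0=(alive,v0) N1.N1=(alive,v1) N1.N2=(dead,v1)
Op 7: N0 marks N1=dead -> (dead,v1)
Op 8: gossip N1<->N2 -> N1.N0=(alive,v0) N1.N1=(alive,v1) N1.N2=(dead,v1) | N2.N0=(alive,v0) N2.N1=(alive,v1) N2.N2=(dead,v1)
Op 9: gossip N2<->N0 -> N2.N0=(alive,v0) N2.N1=(alive,v1) N2.N2=(dead,v1) | N0.N0=(alive,v0) N0.N1=(dead,v1) N0.N2=(dead,v1)
Op 10: N0 marks N1=alive -> (alive,v2)

Answer: alive 2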